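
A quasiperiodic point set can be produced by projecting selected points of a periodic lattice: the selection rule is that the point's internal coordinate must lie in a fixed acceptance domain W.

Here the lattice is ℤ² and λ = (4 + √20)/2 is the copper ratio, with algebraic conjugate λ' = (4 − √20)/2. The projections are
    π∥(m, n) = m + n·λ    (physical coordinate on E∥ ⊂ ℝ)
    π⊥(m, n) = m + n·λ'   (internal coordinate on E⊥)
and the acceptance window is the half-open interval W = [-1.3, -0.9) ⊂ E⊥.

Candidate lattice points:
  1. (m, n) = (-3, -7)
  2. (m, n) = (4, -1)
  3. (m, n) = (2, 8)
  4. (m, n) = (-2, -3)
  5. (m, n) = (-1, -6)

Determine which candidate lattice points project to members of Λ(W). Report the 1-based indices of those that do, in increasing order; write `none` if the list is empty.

4

Compute λ' = (4−√20)/2 = -0.2361, so π⊥(m,n) = m -0.2361·n.
[1] lift (-3,-7): star map gives -1.3475; window check -1.3 ≤ -1.3475 < -0.9 is false → out
[2] lift (4,-1): star map gives 4.2361; window check -1.3 ≤ 4.2361 < -0.9 is false → out
[3] lift (2,8): star map gives 0.1115; window check -1.3 ≤ 0.1115 < -0.9 is false → out
[4] lift (-2,-3): star map gives -1.2918; window check -1.3 ≤ -1.2918 < -0.9 is true → IN Λ
[5] lift (-1,-6): star map gives 0.4164; window check -1.3 ≤ 0.4164 < -0.9 is false → out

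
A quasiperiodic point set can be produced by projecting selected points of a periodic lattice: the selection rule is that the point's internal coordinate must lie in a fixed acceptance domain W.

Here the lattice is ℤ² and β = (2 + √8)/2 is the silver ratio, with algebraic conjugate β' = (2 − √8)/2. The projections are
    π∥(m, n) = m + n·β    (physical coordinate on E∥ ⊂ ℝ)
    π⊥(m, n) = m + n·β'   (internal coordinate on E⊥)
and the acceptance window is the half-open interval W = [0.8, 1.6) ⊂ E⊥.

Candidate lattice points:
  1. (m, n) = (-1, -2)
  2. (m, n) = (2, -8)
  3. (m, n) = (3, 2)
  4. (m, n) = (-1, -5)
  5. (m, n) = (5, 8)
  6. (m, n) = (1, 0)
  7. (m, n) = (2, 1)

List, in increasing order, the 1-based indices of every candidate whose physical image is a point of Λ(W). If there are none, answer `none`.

4, 6, 7

Numerically β ≈ 2.4142 and β' = −1/β ≈ -0.4142.
candidate 1: (m,n)=(-1,-2) → π∥ = -1-2·β ≈ -5.8284, π⊥ = -1-2·β' ≈ -0.1716 ∉ [0.8, 1.6) ⇒ out
candidate 2: (m,n)=(2,-8) → π∥ = 2-8·β ≈ -17.3137, π⊥ = 2-8·β' ≈ 5.3137 ∉ [0.8, 1.6) ⇒ out
candidate 3: (m,n)=(3,2) → π∥ = 3+2·β ≈ 7.8284, π⊥ = 3+2·β' ≈ 2.1716 ∉ [0.8, 1.6) ⇒ out
candidate 4: (m,n)=(-1,-5) → π∥ = -1-5·β ≈ -13.0711, π⊥ = -1-5·β' ≈ 1.0711 ∈ [0.8, 1.6) ⇒ IN Λ
candidate 5: (m,n)=(5,8) → π∥ = 5+8·β ≈ 24.3137, π⊥ = 5+8·β' ≈ 1.6863 ∉ [0.8, 1.6) ⇒ out
candidate 6: (m,n)=(1,0) → π∥ = 1+0·β ≈ 1.0000, π⊥ = 1+0·β' ≈ 1.0000 ∈ [0.8, 1.6) ⇒ IN Λ
candidate 7: (m,n)=(2,1) → π∥ = 2+1·β ≈ 4.4142, π⊥ = 2+1·β' ≈ 1.5858 ∈ [0.8, 1.6) ⇒ IN Λ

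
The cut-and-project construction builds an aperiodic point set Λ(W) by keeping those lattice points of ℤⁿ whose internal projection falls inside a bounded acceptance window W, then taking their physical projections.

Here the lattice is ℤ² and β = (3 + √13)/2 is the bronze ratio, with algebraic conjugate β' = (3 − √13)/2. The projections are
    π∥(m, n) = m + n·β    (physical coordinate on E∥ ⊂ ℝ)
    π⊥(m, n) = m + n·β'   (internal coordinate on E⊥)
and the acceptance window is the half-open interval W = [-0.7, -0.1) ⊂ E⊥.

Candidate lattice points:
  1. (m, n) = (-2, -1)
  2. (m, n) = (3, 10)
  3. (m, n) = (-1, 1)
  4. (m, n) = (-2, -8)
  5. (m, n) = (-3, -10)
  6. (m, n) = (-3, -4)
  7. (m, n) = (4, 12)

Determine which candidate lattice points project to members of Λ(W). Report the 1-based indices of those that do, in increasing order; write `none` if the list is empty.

Numerically β ≈ 3.30278 and β' = −1/β ≈ -0.30278.
candidate 1: (m,n)=(-2,-1) → π∥ = -2-1·β ≈ -5.30278, π⊥ = -2-1·β' ≈ -1.69722 ∉ [-0.7, -0.1) ⇒ out
candidate 2: (m,n)=(3,10) → π∥ = 3+10·β ≈ 36.02776, π⊥ = 3+10·β' ≈ -0.02776 ∉ [-0.7, -0.1) ⇒ out
candidate 3: (m,n)=(-1,1) → π∥ = -1+1·β ≈ 2.30278, π⊥ = -1+1·β' ≈ -1.30278 ∉ [-0.7, -0.1) ⇒ out
candidate 4: (m,n)=(-2,-8) → π∥ = -2-8·β ≈ -28.42221, π⊥ = -2-8·β' ≈ 0.42221 ∉ [-0.7, -0.1) ⇒ out
candidate 5: (m,n)=(-3,-10) → π∥ = -3-10·β ≈ -36.02776, π⊥ = -3-10·β' ≈ 0.02776 ∉ [-0.7, -0.1) ⇒ out
candidate 6: (m,n)=(-3,-4) → π∥ = -3-4·β ≈ -16.21110, π⊥ = -3-4·β' ≈ -1.78890 ∉ [-0.7, -0.1) ⇒ out
candidate 7: (m,n)=(4,12) → π∥ = 4+12·β ≈ 43.63331, π⊥ = 4+12·β' ≈ 0.36669 ∉ [-0.7, -0.1) ⇒ out

none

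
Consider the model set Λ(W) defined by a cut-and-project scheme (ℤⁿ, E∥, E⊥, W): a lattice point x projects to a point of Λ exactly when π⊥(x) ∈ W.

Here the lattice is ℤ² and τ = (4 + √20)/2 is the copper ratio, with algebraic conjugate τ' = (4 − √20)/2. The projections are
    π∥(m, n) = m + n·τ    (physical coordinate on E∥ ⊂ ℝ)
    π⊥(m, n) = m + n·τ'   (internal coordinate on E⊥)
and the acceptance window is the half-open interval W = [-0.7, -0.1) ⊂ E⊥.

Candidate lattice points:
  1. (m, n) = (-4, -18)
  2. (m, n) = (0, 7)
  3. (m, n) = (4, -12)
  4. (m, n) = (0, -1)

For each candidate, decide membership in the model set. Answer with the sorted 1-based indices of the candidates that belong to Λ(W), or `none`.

τ' = (4−√20)/2 ≈ -0.236068.
candidate 1: (m,n)=(-4,-18) → π∥ = -4-18·τ ≈ -80.249224, π⊥ = -4-18·τ' ≈ 0.249224 ∉ [-0.7, -0.1) ⇒ out
candidate 2: (m,n)=(0,7) → π∥ = 0+7·τ ≈ 29.652476, π⊥ = 0+7·τ' ≈ -1.652476 ∉ [-0.7, -0.1) ⇒ out
candidate 3: (m,n)=(4,-12) → π∥ = 4-12·τ ≈ -46.832816, π⊥ = 4-12·τ' ≈ 6.832816 ∉ [-0.7, -0.1) ⇒ out
candidate 4: (m,n)=(0,-1) → π∥ = 0-1·τ ≈ -4.236068, π⊥ = 0-1·τ' ≈ 0.236068 ∉ [-0.7, -0.1) ⇒ out

none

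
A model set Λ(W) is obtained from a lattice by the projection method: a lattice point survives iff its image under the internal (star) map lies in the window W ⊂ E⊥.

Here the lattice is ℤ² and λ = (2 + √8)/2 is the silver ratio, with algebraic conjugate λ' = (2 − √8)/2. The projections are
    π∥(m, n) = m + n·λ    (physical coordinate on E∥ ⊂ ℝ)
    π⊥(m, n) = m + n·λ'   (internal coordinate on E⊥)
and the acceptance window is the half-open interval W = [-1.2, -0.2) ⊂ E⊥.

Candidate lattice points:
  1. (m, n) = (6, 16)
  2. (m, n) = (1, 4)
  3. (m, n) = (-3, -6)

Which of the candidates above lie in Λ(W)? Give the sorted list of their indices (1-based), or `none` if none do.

Numerically λ ≈ 2.414214 and λ' = −1/λ ≈ -0.414214.
#1 (6,16): internal coord 6 + (16)·λ' = -0.627417; -0.627417 ∈ [-1.2, -0.2) → IN Λ
#2 (1,4): internal coord 1 + (4)·λ' = -0.656854; -0.656854 ∈ [-1.2, -0.2) → IN Λ
#3 (-3,-6): internal coord -3 + (-6)·λ' = -0.514719; -0.514719 ∈ [-1.2, -0.2) → IN Λ

1, 2, 3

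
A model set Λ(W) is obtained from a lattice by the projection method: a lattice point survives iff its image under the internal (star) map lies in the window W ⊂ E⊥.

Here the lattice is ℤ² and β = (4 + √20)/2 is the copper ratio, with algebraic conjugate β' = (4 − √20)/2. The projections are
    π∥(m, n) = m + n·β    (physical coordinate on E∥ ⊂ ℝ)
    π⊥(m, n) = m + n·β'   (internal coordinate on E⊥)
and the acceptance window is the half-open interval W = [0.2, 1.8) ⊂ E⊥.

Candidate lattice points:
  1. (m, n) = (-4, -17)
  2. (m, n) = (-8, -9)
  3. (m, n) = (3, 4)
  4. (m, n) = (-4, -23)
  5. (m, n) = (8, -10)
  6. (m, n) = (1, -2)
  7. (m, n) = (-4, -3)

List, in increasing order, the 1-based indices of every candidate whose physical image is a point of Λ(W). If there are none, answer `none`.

4, 6

β' = (4−√20)/2 ≈ -0.23607.
#1 (-4,-17): internal coord -4 + (-17)·β' = +0.01316; +0.01316 ∉ [0.2, 1.8) → out
#2 (-8,-9): internal coord -8 + (-9)·β' = -5.87539; -5.87539 ∉ [0.2, 1.8) → out
#3 (3,4): internal coord 3 + (4)·β' = +2.05573; +2.05573 ∉ [0.2, 1.8) → out
#4 (-4,-23): internal coord -4 + (-23)·β' = +1.42956; +1.42956 ∈ [0.2, 1.8) → IN Λ
#5 (8,-10): internal coord 8 + (-10)·β' = +10.36068; +10.36068 ∉ [0.2, 1.8) → out
#6 (1,-2): internal coord 1 + (-2)·β' = +1.47214; +1.47214 ∈ [0.2, 1.8) → IN Λ
#7 (-4,-3): internal coord -4 + (-3)·β' = -3.29180; -3.29180 ∉ [0.2, 1.8) → out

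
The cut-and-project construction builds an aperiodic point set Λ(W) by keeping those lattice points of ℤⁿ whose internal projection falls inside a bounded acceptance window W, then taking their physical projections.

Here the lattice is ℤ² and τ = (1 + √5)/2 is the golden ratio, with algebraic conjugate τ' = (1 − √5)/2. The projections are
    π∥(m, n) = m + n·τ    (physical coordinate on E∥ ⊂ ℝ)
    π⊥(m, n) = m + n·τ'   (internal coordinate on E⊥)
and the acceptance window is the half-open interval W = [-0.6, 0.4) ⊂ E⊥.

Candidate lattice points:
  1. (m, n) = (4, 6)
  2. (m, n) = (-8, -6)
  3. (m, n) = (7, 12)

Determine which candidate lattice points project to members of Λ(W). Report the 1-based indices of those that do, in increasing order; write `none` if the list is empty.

1, 3

Compute τ' = (1−√5)/2 = -0.61803, so π⊥(m,n) = m -0.61803·n.
[1] lift (4,6): star map gives 0.29180; window check -0.6 ≤ 0.29180 < 0.4 is true → IN Λ
[2] lift (-8,-6): star map gives -4.29180; window check -0.6 ≤ -4.29180 < 0.4 is false → out
[3] lift (7,12): star map gives -0.41641; window check -0.6 ≤ -0.41641 < 0.4 is true → IN Λ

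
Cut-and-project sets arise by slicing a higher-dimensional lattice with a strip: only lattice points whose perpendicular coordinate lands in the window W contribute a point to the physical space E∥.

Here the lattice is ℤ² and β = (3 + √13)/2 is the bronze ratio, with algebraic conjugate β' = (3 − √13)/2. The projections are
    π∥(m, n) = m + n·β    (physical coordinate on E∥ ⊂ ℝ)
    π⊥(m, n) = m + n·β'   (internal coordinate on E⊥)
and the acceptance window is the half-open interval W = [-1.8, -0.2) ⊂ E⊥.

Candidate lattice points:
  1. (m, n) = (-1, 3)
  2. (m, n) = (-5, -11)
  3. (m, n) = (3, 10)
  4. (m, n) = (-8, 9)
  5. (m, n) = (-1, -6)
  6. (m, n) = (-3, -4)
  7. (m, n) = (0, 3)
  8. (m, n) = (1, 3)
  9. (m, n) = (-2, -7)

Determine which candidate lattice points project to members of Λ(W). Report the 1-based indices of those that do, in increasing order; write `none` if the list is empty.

Numerically β ≈ 3.30278 and β' = −1/β ≈ -0.30278.
candidate 1: (m,n)=(-1,3) → π∥ = -1+3·β ≈ 8.90833, π⊥ = -1+3·β' ≈ -1.90833 ∉ [-1.8, -0.2) ⇒ out
candidate 2: (m,n)=(-5,-11) → π∥ = -5-11·β ≈ -41.33053, π⊥ = -5-11·β' ≈ -1.66947 ∈ [-1.8, -0.2) ⇒ IN Λ
candidate 3: (m,n)=(3,10) → π∥ = 3+10·β ≈ 36.02776, π⊥ = 3+10·β' ≈ -0.02776 ∉ [-1.8, -0.2) ⇒ out
candidate 4: (m,n)=(-8,9) → π∥ = -8+9·β ≈ 21.72498, π⊥ = -8+9·β' ≈ -10.72498 ∉ [-1.8, -0.2) ⇒ out
candidate 5: (m,n)=(-1,-6) → π∥ = -1-6·β ≈ -20.81665, π⊥ = -1-6·β' ≈ 0.81665 ∉ [-1.8, -0.2) ⇒ out
candidate 6: (m,n)=(-3,-4) → π∥ = -3-4·β ≈ -16.21110, π⊥ = -3-4·β' ≈ -1.78890 ∈ [-1.8, -0.2) ⇒ IN Λ
candidate 7: (m,n)=(0,3) → π∥ = 0+3·β ≈ 9.90833, π⊥ = 0+3·β' ≈ -0.90833 ∈ [-1.8, -0.2) ⇒ IN Λ
candidate 8: (m,n)=(1,3) → π∥ = 1+3·β ≈ 10.90833, π⊥ = 1+3·β' ≈ 0.09167 ∉ [-1.8, -0.2) ⇒ out
candidate 9: (m,n)=(-2,-7) → π∥ = -2-7·β ≈ -25.11943, π⊥ = -2-7·β' ≈ 0.11943 ∉ [-1.8, -0.2) ⇒ out

2, 6, 7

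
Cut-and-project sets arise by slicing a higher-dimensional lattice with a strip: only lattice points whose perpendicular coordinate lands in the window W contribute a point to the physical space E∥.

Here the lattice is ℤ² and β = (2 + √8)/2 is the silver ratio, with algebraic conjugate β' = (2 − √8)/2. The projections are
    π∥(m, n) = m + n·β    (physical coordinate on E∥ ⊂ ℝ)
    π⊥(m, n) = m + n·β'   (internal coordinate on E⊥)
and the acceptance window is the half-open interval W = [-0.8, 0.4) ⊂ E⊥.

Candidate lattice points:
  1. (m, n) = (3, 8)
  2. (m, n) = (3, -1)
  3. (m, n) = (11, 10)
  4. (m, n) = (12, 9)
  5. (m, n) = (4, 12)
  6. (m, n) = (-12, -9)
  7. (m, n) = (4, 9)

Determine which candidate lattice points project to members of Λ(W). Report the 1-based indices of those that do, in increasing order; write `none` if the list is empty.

1, 7

Numerically β ≈ 2.414214 and β' = −1/β ≈ -0.414214.
#1 (3,8): internal coord 3 + (8)·β' = -0.313708; -0.313708 ∈ [-0.8, 0.4) → IN Λ
#2 (3,-1): internal coord 3 + (-1)·β' = +3.414214; +3.414214 ∉ [-0.8, 0.4) → out
#3 (11,10): internal coord 11 + (10)·β' = +6.857864; +6.857864 ∉ [-0.8, 0.4) → out
#4 (12,9): internal coord 12 + (9)·β' = +8.272078; +8.272078 ∉ [-0.8, 0.4) → out
#5 (4,12): internal coord 4 + (12)·β' = -0.970563; -0.970563 ∉ [-0.8, 0.4) → out
#6 (-12,-9): internal coord -12 + (-9)·β' = -8.272078; -8.272078 ∉ [-0.8, 0.4) → out
#7 (4,9): internal coord 4 + (9)·β' = +0.272078; +0.272078 ∈ [-0.8, 0.4) → IN Λ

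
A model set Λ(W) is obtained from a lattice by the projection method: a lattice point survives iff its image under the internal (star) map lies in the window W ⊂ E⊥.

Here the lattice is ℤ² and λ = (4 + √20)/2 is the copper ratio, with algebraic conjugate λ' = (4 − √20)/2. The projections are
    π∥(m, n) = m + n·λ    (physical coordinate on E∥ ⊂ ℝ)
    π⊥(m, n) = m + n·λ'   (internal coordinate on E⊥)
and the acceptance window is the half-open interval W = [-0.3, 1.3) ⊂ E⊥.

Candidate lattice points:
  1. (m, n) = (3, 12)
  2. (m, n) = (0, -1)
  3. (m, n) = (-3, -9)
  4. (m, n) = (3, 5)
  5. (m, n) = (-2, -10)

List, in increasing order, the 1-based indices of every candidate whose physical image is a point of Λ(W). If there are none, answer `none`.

1, 2, 5

Compute λ' = (4−√20)/2 = -0.236068, so π⊥(m,n) = m -0.236068·n.
[1] lift (3,12): star map gives 0.167184; window check -0.3 ≤ 0.167184 < 1.3 is true → IN Λ
[2] lift (0,-1): star map gives 0.236068; window check -0.3 ≤ 0.236068 < 1.3 is true → IN Λ
[3] lift (-3,-9): star map gives -0.875388; window check -0.3 ≤ -0.875388 < 1.3 is false → out
[4] lift (3,5): star map gives 1.819660; window check -0.3 ≤ 1.819660 < 1.3 is false → out
[5] lift (-2,-10): star map gives 0.360680; window check -0.3 ≤ 0.360680 < 1.3 is true → IN Λ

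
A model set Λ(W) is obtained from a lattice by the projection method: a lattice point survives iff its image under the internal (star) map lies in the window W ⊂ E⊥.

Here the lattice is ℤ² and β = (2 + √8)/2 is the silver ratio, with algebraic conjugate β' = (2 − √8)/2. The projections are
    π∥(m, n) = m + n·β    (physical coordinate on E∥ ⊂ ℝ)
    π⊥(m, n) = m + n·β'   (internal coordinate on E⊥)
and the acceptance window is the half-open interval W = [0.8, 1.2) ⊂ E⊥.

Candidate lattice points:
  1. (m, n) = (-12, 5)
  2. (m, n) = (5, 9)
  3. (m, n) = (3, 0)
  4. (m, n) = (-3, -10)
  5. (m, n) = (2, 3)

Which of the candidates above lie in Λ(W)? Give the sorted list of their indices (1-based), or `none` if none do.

Numerically β ≈ 2.414214 and β' = −1/β ≈ -0.414214.
[1] lift (-12,5): star map gives -14.071068; window check 0.8 ≤ -14.071068 < 1.2 is false → out
[2] lift (5,9): star map gives 1.272078; window check 0.8 ≤ 1.272078 < 1.2 is false → out
[3] lift (3,0): star map gives 3.000000; window check 0.8 ≤ 3.000000 < 1.2 is false → out
[4] lift (-3,-10): star map gives 1.142136; window check 0.8 ≤ 1.142136 < 1.2 is true → IN Λ
[5] lift (2,3): star map gives 0.757359; window check 0.8 ≤ 0.757359 < 1.2 is false → out

4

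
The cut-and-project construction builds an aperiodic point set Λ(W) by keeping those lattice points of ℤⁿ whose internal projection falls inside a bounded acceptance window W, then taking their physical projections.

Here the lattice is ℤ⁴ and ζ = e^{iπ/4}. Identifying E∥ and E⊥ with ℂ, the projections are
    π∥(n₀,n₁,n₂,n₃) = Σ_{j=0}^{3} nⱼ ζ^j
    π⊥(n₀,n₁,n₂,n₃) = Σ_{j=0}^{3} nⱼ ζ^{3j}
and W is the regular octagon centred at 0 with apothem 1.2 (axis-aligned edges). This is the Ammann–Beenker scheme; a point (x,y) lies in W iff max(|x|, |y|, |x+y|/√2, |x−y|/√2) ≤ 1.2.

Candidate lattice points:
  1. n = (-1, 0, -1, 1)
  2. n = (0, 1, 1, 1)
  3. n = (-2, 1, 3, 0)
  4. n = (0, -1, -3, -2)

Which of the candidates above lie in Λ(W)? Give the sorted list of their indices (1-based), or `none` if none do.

With ζ = e^{iπ/4} the internal vectors are ζ^0,ζ^3,ζ^6,ζ^9.
#1 (-1, 0, -1, 1): internal (-0.29289, 1.70711); octagon support 1.70711 vs apothem 1.2 → ∉ W
#2 (0, 1, 1, 1): internal (0.00000, 0.41421); octagon support 0.41421 vs apothem 1.2 → ∈ W
#3 (-2, 1, 3, 0): internal (-2.70711, -2.29289); octagon support 3.53553 vs apothem 1.2 → ∉ W
#4 (0, -1, -3, -2): internal (-0.70711, 0.87868); octagon support 1.12132 vs apothem 1.2 → ∈ W

2, 4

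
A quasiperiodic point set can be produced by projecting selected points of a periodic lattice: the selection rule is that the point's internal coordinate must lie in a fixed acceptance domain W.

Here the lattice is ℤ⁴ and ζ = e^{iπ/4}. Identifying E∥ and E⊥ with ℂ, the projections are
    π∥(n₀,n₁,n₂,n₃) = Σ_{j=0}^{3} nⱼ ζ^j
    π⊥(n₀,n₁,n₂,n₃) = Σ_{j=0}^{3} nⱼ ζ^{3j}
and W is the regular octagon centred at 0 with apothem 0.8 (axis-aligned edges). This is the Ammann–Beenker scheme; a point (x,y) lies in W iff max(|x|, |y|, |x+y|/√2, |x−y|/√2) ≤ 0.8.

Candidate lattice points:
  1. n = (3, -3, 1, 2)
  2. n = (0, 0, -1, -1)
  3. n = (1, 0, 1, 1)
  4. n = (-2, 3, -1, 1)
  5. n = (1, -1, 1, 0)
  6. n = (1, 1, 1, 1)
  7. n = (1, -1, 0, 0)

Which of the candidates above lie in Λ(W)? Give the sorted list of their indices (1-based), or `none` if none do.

2

π⊥(n) = n₀ + n₁ζ³ + n₂ζ⁶ + n₃ζ⁹ where ζ = e^{iπ/4}.
#1 (3, -3, 1, 2): internal (6.53553, -1.70711); octagon support 6.53553 vs apothem 0.8 → ∉ W
#2 (0, 0, -1, -1): internal (-0.70711, 0.29289); octagon support 0.70711 vs apothem 0.8 → ∈ W
#3 (1, 0, 1, 1): internal (1.70711, -0.29289); octagon support 1.70711 vs apothem 0.8 → ∉ W
#4 (-2, 3, -1, 1): internal (-3.41421, 3.82843); octagon support 5.12132 vs apothem 0.8 → ∉ W
#5 (1, -1, 1, 0): internal (1.70711, -1.70711); octagon support 2.41421 vs apothem 0.8 → ∉ W
#6 (1, 1, 1, 1): internal (1.00000, 0.41421); octagon support 1.00000 vs apothem 0.8 → ∉ W
#7 (1, -1, 0, 0): internal (1.70711, -0.70711); octagon support 1.70711 vs apothem 0.8 → ∉ W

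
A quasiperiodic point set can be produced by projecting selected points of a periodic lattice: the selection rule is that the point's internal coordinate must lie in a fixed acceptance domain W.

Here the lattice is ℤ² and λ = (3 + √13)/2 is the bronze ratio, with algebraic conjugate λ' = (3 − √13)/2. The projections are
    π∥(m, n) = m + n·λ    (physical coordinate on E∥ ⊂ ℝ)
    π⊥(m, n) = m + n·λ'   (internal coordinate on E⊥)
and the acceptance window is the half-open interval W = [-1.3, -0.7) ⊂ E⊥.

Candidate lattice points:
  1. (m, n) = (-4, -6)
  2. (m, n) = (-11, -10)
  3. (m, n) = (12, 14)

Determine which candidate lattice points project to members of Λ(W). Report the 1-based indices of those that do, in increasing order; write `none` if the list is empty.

λ' = (3−√13)/2 ≈ -0.30278.
#1 (-4,-6): internal coord -4 + (-6)·λ' = -2.18335; -2.18335 ∉ [-1.3, -0.7) → out
#2 (-11,-10): internal coord -11 + (-10)·λ' = -7.97224; -7.97224 ∉ [-1.3, -0.7) → out
#3 (12,14): internal coord 12 + (14)·λ' = +7.76114; +7.76114 ∉ [-1.3, -0.7) → out

none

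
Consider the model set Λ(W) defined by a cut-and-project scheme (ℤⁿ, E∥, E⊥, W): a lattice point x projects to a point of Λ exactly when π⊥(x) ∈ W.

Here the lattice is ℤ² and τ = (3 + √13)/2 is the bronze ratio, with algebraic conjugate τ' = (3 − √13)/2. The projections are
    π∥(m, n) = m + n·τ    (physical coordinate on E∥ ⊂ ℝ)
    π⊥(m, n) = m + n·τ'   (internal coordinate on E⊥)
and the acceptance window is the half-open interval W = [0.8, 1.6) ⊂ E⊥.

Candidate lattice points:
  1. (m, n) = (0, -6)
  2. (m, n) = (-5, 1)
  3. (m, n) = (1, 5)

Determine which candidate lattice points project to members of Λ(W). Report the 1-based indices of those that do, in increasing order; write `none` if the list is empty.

none

Compute τ' = (3−√13)/2 = -0.30278, so π⊥(m,n) = m -0.30278·n.
candidate 1: (m,n)=(0,-6) → π∥ = 0-6·τ ≈ -19.81665, π⊥ = 0-6·τ' ≈ 1.81665 ∉ [0.8, 1.6) ⇒ out
candidate 2: (m,n)=(-5,1) → π∥ = -5+1·τ ≈ -1.69722, π⊥ = -5+1·τ' ≈ -5.30278 ∉ [0.8, 1.6) ⇒ out
candidate 3: (m,n)=(1,5) → π∥ = 1+5·τ ≈ 17.51388, π⊥ = 1+5·τ' ≈ -0.51388 ∉ [0.8, 1.6) ⇒ out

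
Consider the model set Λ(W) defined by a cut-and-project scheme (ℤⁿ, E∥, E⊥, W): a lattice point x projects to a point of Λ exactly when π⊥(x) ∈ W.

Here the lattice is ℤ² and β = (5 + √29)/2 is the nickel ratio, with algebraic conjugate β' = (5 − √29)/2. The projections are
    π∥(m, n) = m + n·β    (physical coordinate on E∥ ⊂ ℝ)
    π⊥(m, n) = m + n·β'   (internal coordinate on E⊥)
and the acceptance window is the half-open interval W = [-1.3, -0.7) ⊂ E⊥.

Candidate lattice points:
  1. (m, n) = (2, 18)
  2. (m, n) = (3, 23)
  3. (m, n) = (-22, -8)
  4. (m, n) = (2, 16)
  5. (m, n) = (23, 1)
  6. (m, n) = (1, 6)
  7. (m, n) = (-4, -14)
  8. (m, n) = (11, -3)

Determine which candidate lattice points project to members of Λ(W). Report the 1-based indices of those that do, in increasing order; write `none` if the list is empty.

4

Numerically β ≈ 5.1926 and β' = −1/β ≈ -0.1926.
[1] lift (2,18): star map gives -1.4665; window check -1.3 ≤ -1.4665 < -0.7 is false → out
[2] lift (3,23): star map gives -1.4294; window check -1.3 ≤ -1.4294 < -0.7 is false → out
[3] lift (-22,-8): star map gives -20.4593; window check -1.3 ≤ -20.4593 < -0.7 is false → out
[4] lift (2,16): star map gives -1.0813; window check -1.3 ≤ -1.0813 < -0.7 is true → IN Λ
[5] lift (23,1): star map gives 22.8074; window check -1.3 ≤ 22.8074 < -0.7 is false → out
[6] lift (1,6): star map gives -0.1555; window check -1.3 ≤ -0.1555 < -0.7 is false → out
[7] lift (-4,-14): star map gives -1.3038; window check -1.3 ≤ -1.3038 < -0.7 is false → out
[8] lift (11,-3): star map gives 11.5777; window check -1.3 ≤ 11.5777 < -0.7 is false → out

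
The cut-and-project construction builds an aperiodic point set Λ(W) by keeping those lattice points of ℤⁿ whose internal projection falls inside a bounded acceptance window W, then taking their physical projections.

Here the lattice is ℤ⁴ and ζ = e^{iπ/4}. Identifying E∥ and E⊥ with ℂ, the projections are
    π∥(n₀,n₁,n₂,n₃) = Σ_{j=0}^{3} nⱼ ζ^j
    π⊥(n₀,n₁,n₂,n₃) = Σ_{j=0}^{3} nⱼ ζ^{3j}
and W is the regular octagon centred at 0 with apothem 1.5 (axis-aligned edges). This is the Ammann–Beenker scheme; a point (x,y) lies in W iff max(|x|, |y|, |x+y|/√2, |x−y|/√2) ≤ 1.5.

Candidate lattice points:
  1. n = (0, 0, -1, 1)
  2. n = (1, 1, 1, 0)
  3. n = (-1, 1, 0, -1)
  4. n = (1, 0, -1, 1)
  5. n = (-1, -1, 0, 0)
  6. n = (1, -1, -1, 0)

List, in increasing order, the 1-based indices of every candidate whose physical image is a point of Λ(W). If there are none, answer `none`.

2, 5

π⊥(n) = n₀ + n₁ζ³ + n₂ζ⁶ + n₃ζ⁹ where ζ = e^{iπ/4}.
#1 (0, 0, -1, 1): internal (0.70711, 1.70711); octagon support 1.70711 vs apothem 1.5 → ∉ W
#2 (1, 1, 1, 0): internal (0.29289, -0.29289); octagon support 0.41421 vs apothem 1.5 → ∈ W
#3 (-1, 1, 0, -1): internal (-2.41421, 0.00000); octagon support 2.41421 vs apothem 1.5 → ∉ W
#4 (1, 0, -1, 1): internal (1.70711, 1.70711); octagon support 2.41421 vs apothem 1.5 → ∉ W
#5 (-1, -1, 0, 0): internal (-0.29289, -0.70711); octagon support 0.70711 vs apothem 1.5 → ∈ W
#6 (1, -1, -1, 0): internal (1.70711, 0.29289); octagon support 1.70711 vs apothem 1.5 → ∉ W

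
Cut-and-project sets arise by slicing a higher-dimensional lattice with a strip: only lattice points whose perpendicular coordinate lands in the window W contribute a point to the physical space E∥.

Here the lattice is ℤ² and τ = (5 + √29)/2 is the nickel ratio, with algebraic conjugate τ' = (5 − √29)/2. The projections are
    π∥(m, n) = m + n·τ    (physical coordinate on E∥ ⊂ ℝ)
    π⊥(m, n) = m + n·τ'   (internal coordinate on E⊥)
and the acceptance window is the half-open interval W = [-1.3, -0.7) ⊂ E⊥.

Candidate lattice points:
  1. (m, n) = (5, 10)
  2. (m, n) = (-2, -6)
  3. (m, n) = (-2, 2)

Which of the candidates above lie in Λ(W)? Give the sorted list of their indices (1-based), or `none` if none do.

2

Compute τ' = (5−√29)/2 = -0.19258, so π⊥(m,n) = m -0.19258·n.
[1] lift (5,10): star map gives 3.07418; window check -1.3 ≤ 3.07418 < -0.7 is false → out
[2] lift (-2,-6): star map gives -0.84451; window check -1.3 ≤ -0.84451 < -0.7 is true → IN Λ
[3] lift (-2,2): star map gives -2.38516; window check -1.3 ≤ -2.38516 < -0.7 is false → out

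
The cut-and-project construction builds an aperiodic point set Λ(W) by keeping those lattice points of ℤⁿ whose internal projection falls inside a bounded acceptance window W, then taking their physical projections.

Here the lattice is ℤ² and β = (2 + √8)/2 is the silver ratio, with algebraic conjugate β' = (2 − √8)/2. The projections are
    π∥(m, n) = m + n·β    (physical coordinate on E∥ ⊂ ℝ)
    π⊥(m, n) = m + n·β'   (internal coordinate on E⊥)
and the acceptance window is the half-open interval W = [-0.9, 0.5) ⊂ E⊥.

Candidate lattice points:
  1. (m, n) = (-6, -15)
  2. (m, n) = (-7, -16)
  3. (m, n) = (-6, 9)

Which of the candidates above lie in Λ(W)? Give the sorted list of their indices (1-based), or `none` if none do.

1, 2

Numerically β ≈ 2.4142 and β' = −1/β ≈ -0.4142.
candidate 1: (m,n)=(-6,-15) → π∥ = -6-15·β ≈ -42.2132, π⊥ = -6-15·β' ≈ 0.2132 ∈ [-0.9, 0.5) ⇒ IN Λ
candidate 2: (m,n)=(-7,-16) → π∥ = -7-16·β ≈ -45.6274, π⊥ = -7-16·β' ≈ -0.3726 ∈ [-0.9, 0.5) ⇒ IN Λ
candidate 3: (m,n)=(-6,9) → π∥ = -6+9·β ≈ 15.7279, π⊥ = -6+9·β' ≈ -9.7279 ∉ [-0.9, 0.5) ⇒ out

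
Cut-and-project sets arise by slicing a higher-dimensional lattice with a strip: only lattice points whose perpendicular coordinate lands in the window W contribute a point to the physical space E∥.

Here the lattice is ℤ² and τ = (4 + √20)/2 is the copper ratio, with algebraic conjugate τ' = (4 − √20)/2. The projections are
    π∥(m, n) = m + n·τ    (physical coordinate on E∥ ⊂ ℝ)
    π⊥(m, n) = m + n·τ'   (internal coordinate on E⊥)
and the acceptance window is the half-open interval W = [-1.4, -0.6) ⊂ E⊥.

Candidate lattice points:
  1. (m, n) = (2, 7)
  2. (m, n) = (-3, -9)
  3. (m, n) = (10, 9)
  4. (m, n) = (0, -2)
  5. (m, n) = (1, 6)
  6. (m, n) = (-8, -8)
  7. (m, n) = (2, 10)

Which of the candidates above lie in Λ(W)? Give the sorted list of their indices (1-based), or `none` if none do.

2

Numerically τ ≈ 4.2361 and τ' = −1/τ ≈ -0.2361.
[1] lift (2,7): star map gives 0.3475; window check -1.4 ≤ 0.3475 < -0.6 is false → out
[2] lift (-3,-9): star map gives -0.8754; window check -1.4 ≤ -0.8754 < -0.6 is true → IN Λ
[3] lift (10,9): star map gives 7.8754; window check -1.4 ≤ 7.8754 < -0.6 is false → out
[4] lift (0,-2): star map gives 0.4721; window check -1.4 ≤ 0.4721 < -0.6 is false → out
[5] lift (1,6): star map gives -0.4164; window check -1.4 ≤ -0.4164 < -0.6 is false → out
[6] lift (-8,-8): star map gives -6.1115; window check -1.4 ≤ -6.1115 < -0.6 is false → out
[7] lift (2,10): star map gives -0.3607; window check -1.4 ≤ -0.3607 < -0.6 is false → out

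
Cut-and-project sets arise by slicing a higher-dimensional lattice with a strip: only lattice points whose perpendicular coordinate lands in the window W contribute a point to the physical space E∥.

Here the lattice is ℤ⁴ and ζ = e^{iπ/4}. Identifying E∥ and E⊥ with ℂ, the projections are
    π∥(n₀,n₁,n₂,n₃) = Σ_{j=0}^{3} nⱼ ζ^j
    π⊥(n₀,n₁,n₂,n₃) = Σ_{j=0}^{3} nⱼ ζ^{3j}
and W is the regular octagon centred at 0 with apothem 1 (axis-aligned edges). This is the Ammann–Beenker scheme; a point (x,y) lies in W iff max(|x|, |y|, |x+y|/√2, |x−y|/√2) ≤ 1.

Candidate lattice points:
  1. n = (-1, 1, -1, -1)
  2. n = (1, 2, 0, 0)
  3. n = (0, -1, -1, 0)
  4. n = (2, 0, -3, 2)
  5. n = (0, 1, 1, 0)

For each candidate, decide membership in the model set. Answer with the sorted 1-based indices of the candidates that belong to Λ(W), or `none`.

3, 5

π⊥(n) = n₀ + n₁ζ³ + n₂ζ⁶ + n₃ζ⁹ where ζ = e^{iπ/4}.
#1 (-1, 1, -1, -1): internal (-2.41421, 1.00000); octagon support 2.41421 vs apothem 1 → ∉ W
#2 (1, 2, 0, 0): internal (-0.41421, 1.41421); octagon support 1.41421 vs apothem 1 → ∉ W
#3 (0, -1, -1, 0): internal (0.70711, 0.29289); octagon support 0.70711 vs apothem 1 → ∈ W
#4 (2, 0, -3, 2): internal (3.41421, 4.41421); octagon support 5.53553 vs apothem 1 → ∉ W
#5 (0, 1, 1, 0): internal (-0.70711, -0.29289); octagon support 0.70711 vs apothem 1 → ∈ W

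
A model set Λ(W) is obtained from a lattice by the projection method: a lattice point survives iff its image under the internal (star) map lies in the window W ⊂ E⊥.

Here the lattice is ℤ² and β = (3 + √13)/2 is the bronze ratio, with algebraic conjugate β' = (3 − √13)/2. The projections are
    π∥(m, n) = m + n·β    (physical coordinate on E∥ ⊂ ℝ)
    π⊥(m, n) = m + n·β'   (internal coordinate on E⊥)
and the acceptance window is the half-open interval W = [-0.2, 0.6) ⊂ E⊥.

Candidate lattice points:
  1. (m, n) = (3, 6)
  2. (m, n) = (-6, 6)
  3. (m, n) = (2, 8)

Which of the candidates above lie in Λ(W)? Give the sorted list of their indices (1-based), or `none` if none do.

Compute β' = (3−√13)/2 = -0.30278, so π⊥(m,n) = m -0.30278·n.
#1 (3,6): internal coord 3 + (6)·β' = +1.18335; +1.18335 ∉ [-0.2, 0.6) → out
#2 (-6,6): internal coord -6 + (6)·β' = -7.81665; -7.81665 ∉ [-0.2, 0.6) → out
#3 (2,8): internal coord 2 + (8)·β' = -0.42221; -0.42221 ∉ [-0.2, 0.6) → out

none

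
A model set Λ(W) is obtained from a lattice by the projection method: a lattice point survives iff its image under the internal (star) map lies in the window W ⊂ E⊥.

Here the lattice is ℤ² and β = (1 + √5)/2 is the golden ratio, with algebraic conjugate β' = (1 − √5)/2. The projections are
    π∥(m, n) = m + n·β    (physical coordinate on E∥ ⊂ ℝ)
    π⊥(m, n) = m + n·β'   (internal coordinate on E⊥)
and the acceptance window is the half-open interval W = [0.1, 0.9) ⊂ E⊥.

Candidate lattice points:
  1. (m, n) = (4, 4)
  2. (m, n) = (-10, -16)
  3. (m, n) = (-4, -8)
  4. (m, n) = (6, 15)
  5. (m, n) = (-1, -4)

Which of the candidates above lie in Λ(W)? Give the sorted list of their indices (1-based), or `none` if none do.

none

β' = (1−√5)/2 ≈ -0.618034.
#1 (4,4): internal coord 4 + (4)·β' = +1.527864; +1.527864 ∉ [0.1, 0.9) → out
#2 (-10,-16): internal coord -10 + (-16)·β' = -0.111456; -0.111456 ∉ [0.1, 0.9) → out
#3 (-4,-8): internal coord -4 + (-8)·β' = +0.944272; +0.944272 ∉ [0.1, 0.9) → out
#4 (6,15): internal coord 6 + (15)·β' = -3.270510; -3.270510 ∉ [0.1, 0.9) → out
#5 (-1,-4): internal coord -1 + (-4)·β' = +1.472136; +1.472136 ∉ [0.1, 0.9) → out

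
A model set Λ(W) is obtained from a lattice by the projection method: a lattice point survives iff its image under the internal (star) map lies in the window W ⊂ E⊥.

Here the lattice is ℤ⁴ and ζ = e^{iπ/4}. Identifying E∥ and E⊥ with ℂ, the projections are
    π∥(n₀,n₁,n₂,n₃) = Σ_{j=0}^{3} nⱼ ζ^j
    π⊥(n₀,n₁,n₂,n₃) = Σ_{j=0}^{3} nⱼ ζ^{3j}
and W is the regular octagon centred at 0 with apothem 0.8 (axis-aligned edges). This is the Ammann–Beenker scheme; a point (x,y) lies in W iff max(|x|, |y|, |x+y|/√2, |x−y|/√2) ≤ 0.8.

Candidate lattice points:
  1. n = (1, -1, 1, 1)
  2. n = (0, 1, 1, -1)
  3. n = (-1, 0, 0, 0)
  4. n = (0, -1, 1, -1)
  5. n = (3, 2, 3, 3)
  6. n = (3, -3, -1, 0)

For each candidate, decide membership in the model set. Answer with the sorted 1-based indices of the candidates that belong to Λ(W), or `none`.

π⊥(n) = n₀ + n₁ζ³ + n₂ζ⁶ + n₃ζ⁹ where ζ = e^{iπ/4}.
#1 (1, -1, 1, 1): internal (2.4142, -1.0000); octagon support 2.4142 vs apothem 0.8 → ∉ W
#2 (0, 1, 1, -1): internal (-1.4142, -1.0000); octagon support 1.7071 vs apothem 0.8 → ∉ W
#3 (-1, 0, 0, 0): internal (-1.0000, 0.0000); octagon support 1.0000 vs apothem 0.8 → ∉ W
#4 (0, -1, 1, -1): internal (0.0000, -2.4142); octagon support 2.4142 vs apothem 0.8 → ∉ W
#5 (3, 2, 3, 3): internal (3.7071, 0.5355); octagon support 3.7071 vs apothem 0.8 → ∉ W
#6 (3, -3, -1, 0): internal (5.1213, -1.1213); octagon support 5.1213 vs apothem 0.8 → ∉ W

none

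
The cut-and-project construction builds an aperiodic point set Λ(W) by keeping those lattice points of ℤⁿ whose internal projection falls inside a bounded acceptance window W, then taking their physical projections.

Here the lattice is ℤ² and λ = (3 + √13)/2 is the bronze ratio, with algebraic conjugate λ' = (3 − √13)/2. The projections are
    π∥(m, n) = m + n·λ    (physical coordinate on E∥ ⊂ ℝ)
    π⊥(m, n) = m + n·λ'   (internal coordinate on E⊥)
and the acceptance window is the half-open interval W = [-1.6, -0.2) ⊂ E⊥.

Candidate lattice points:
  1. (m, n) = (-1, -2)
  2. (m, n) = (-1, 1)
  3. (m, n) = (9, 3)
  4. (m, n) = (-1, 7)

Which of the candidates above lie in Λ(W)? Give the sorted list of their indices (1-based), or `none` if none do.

1, 2

λ' = (3−√13)/2 ≈ -0.302776.
[1] lift (-1,-2): star map gives -0.394449; window check -1.6 ≤ -0.394449 < -0.2 is true → IN Λ
[2] lift (-1,1): star map gives -1.302776; window check -1.6 ≤ -1.302776 < -0.2 is true → IN Λ
[3] lift (9,3): star map gives 8.091673; window check -1.6 ≤ 8.091673 < -0.2 is false → out
[4] lift (-1,7): star map gives -3.119429; window check -1.6 ≤ -3.119429 < -0.2 is false → out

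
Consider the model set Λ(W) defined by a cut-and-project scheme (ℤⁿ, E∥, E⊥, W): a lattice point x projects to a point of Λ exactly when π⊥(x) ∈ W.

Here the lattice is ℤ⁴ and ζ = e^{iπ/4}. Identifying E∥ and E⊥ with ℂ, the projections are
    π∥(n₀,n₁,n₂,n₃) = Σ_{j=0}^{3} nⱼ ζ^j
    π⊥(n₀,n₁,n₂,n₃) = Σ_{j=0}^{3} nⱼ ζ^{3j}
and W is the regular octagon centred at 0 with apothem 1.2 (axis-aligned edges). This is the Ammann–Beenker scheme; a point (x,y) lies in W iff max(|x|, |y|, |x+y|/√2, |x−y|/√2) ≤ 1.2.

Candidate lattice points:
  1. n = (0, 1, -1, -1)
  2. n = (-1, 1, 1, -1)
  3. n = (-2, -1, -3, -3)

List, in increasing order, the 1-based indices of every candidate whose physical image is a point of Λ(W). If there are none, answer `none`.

none

Internal map: ζ^{3j} for j=0..3 gives (1,0), (−√2/2,√2/2), (0,−1), (√2/2,√2/2).
candidate 1: n = (0, 1, -1, -1) → π⊥ ≈ (-1.414214, +1.000000); max(|x|,|y|,|x±y|/√2) = 1.707107 > 1.2 ⇒ ∉ W
candidate 2: n = (-1, 1, 1, -1) → π⊥ ≈ (-2.414214, -1.000000); max(|x|,|y|,|x±y|/√2) = 2.414214 > 1.2 ⇒ ∉ W
candidate 3: n = (-2, -1, -3, -3) → π⊥ ≈ (-3.414214, +0.171573); max(|x|,|y|,|x±y|/√2) = 3.414214 > 1.2 ⇒ ∉ W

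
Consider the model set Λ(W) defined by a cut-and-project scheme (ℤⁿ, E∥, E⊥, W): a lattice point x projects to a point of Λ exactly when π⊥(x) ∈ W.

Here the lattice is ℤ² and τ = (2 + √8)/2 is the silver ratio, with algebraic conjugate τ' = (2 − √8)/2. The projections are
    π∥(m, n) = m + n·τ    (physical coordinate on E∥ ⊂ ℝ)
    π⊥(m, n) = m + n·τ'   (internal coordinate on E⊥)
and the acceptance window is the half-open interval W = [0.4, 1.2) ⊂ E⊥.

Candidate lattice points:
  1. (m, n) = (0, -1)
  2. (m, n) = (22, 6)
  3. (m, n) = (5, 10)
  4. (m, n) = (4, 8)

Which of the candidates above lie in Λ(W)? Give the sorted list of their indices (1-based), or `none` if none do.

τ' = (2−√8)/2 ≈ -0.4142.
candidate 1: (m,n)=(0,-1) → π∥ = 0-1·τ ≈ -2.4142, π⊥ = 0-1·τ' ≈ 0.4142 ∈ [0.4, 1.2) ⇒ IN Λ
candidate 2: (m,n)=(22,6) → π∥ = 22+6·τ ≈ 36.4853, π⊥ = 22+6·τ' ≈ 19.5147 ∉ [0.4, 1.2) ⇒ out
candidate 3: (m,n)=(5,10) → π∥ = 5+10·τ ≈ 29.1421, π⊥ = 5+10·τ' ≈ 0.8579 ∈ [0.4, 1.2) ⇒ IN Λ
candidate 4: (m,n)=(4,8) → π∥ = 4+8·τ ≈ 23.3137, π⊥ = 4+8·τ' ≈ 0.6863 ∈ [0.4, 1.2) ⇒ IN Λ

1, 3, 4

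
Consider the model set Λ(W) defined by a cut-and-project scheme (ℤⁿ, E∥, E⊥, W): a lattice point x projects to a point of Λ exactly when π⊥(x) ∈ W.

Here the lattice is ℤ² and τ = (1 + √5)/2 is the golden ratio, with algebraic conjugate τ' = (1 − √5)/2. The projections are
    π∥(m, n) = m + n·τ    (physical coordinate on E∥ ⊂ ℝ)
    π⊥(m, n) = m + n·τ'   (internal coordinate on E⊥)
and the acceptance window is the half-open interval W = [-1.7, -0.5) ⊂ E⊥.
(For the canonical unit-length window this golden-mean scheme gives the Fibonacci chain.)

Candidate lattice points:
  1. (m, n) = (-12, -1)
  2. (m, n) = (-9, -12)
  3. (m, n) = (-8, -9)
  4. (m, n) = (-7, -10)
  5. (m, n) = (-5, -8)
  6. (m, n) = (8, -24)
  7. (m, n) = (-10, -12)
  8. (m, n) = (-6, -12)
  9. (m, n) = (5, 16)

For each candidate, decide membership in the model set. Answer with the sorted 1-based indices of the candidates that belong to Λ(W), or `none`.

2, 4

Compute τ' = (1−√5)/2 = -0.6180, so π⊥(m,n) = m -0.6180·n.
#1 (-12,-1): internal coord -12 + (-1)·τ' = -11.3820; -11.3820 ∉ [-1.7, -0.5) → out
#2 (-9,-12): internal coord -9 + (-12)·τ' = -1.5836; -1.5836 ∈ [-1.7, -0.5) → IN Λ
#3 (-8,-9): internal coord -8 + (-9)·τ' = -2.4377; -2.4377 ∉ [-1.7, -0.5) → out
#4 (-7,-10): internal coord -7 + (-10)·τ' = -0.8197; -0.8197 ∈ [-1.7, -0.5) → IN Λ
#5 (-5,-8): internal coord -5 + (-8)·τ' = -0.0557; -0.0557 ∉ [-1.7, -0.5) → out
#6 (8,-24): internal coord 8 + (-24)·τ' = +22.8328; +22.8328 ∉ [-1.7, -0.5) → out
#7 (-10,-12): internal coord -10 + (-12)·τ' = -2.5836; -2.5836 ∉ [-1.7, -0.5) → out
#8 (-6,-12): internal coord -6 + (-12)·τ' = +1.4164; +1.4164 ∉ [-1.7, -0.5) → out
#9 (5,16): internal coord 5 + (16)·τ' = -4.8885; -4.8885 ∉ [-1.7, -0.5) → out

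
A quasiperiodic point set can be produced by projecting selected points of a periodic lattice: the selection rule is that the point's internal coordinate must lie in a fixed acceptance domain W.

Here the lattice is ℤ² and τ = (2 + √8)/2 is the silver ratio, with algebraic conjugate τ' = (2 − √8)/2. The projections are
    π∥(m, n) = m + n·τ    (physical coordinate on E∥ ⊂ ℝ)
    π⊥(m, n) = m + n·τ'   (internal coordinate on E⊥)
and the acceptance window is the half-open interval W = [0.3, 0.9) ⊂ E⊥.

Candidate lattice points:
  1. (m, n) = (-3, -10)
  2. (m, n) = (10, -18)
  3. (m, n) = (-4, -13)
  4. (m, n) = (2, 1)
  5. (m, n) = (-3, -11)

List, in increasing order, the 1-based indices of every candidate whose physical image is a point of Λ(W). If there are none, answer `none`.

none

Numerically τ ≈ 2.414214 and τ' = −1/τ ≈ -0.414214.
#1 (-3,-10): internal coord -3 + (-10)·τ' = +1.142136; +1.142136 ∉ [0.3, 0.9) → out
#2 (10,-18): internal coord 10 + (-18)·τ' = +17.455844; +17.455844 ∉ [0.3, 0.9) → out
#3 (-4,-13): internal coord -4 + (-13)·τ' = +1.384776; +1.384776 ∉ [0.3, 0.9) → out
#4 (2,1): internal coord 2 + (1)·τ' = +1.585786; +1.585786 ∉ [0.3, 0.9) → out
#5 (-3,-11): internal coord -3 + (-11)·τ' = +1.556349; +1.556349 ∉ [0.3, 0.9) → out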